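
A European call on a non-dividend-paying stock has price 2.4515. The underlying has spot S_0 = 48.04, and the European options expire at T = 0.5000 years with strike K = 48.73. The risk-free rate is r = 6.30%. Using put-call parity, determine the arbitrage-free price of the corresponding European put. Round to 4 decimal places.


Put-call parity: C - P = S_0 * exp(-qT) - K * exp(-rT).
S_0 * exp(-qT) = 48.0400 * 1.00000000 = 48.04000000
K * exp(-rT) = 48.7300 * 0.96899096 = 47.21892931
P = C - S*exp(-qT) + K*exp(-rT)
P = 2.4515 - 48.04000000 + 47.21892931 = 1.6304

Answer: Put price = 1.6304


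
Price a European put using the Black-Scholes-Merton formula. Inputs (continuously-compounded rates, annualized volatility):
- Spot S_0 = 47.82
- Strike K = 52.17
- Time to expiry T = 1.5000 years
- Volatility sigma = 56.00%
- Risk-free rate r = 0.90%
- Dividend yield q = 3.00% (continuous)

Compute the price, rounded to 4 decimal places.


d1 = (ln(S/K) + (r - q + 0.5*sigma^2) * T) / (sigma * sqrt(T)) = 0.17005924
d2 = d1 - sigma * sqrt(T) = -0.51579788
exp(-rT) = 0.98659072; exp(-qT) = 0.95599748
P = K * exp(-rT) * N(-d2) - S_0 * exp(-qT) * N(-d1)
N(-d1) = 0.43248177; N(-d2) = 0.69700221
P = 52.1700 * 0.98659072 * 0.69700221 - 47.8200 * 0.95599748 * 0.43248177 = 16.1038

Answer: Price = 16.1038


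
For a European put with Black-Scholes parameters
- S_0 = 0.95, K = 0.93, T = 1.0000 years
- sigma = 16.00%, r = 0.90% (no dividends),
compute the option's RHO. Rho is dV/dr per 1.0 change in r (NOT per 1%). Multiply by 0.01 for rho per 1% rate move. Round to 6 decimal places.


d1 = 0.2692337403; d2 = 0.1092337403
phi(d1) = 0.3847421395; exp(-qT) = 1.0000000000; exp(-rT) = 0.9910403788
N(-d2) = 0.4565085498
Rho = -K*T*exp(-rT)*N(-d2) = -0.9300 * 1.0000 * 0.9910403788 * 0.4565085498 = -0.420749

Answer: Rho = -0.420749


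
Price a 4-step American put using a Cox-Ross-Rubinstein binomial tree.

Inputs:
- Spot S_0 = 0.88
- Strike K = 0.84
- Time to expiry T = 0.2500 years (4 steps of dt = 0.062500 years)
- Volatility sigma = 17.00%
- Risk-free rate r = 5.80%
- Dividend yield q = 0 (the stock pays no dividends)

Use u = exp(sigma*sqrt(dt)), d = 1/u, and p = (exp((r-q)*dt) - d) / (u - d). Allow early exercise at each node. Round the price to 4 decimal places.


dt = T/N = 0.062500
u = exp(sigma*sqrt(dt)) = 1.043416; d = 1/u = 0.958390
p = (exp((r-q)*dt) - d) / (u - d) = 0.532088
Discount per step: exp(-r*dt) = 0.996382
Stock lattice S(k, i) with i counting down-moves:
  k=0: S(0,0) = 0.8800
  k=1: S(1,0) = 0.9182; S(1,1) = 0.8434
  k=2: S(2,0) = 0.9581; S(2,1) = 0.8800; S(2,2) = 0.8083
  k=3: S(3,0) = 0.9997; S(3,1) = 0.9182; S(3,2) = 0.8434; S(3,3) = 0.7747
  k=4: S(4,0) = 1.0431; S(4,1) = 0.9581; S(4,2) = 0.8800; S(4,3) = 0.8083; S(4,4) = 0.7424
Terminal payoffs V(N, i) = max(K - S_T, 0):
  V(4,0) = 0.000000; V(4,1) = 0.000000; V(4,2) = 0.000000; V(4,3) = 0.031709; V(4,4) = 0.097575
Backward induction: V(k, i) = exp(-r*dt) * [p * V(k+1, i) + (1-p) * V(k+1, i+1)]; then take max(V_cont, immediate exercise) for American.
  V(3,0) = exp(-r*dt) * [p*0.000000 + (1-p)*0.000000] = 0.000000; exercise = 0.000000; V(3,0) = max -> 0.000000
  V(3,1) = exp(-r*dt) * [p*0.000000 + (1-p)*0.000000] = 0.000000; exercise = 0.000000; V(3,1) = max -> 0.000000
  V(3,2) = exp(-r*dt) * [p*0.000000 + (1-p)*0.031709] = 0.014783; exercise = 0.000000; V(3,2) = max -> 0.014783
  V(3,3) = exp(-r*dt) * [p*0.031709 + (1-p)*0.097575] = 0.062302; exercise = 0.065342; V(3,3) = max -> 0.065342
  V(2,0) = exp(-r*dt) * [p*0.000000 + (1-p)*0.000000] = 0.000000; exercise = 0.000000; V(2,0) = max -> 0.000000
  V(2,1) = exp(-r*dt) * [p*0.000000 + (1-p)*0.014783] = 0.006892; exercise = 0.000000; V(2,1) = max -> 0.006892
  V(2,2) = exp(-r*dt) * [p*0.014783 + (1-p)*0.065342] = 0.038301; exercise = 0.031709; V(2,2) = max -> 0.038301
  V(1,0) = exp(-r*dt) * [p*0.000000 + (1-p)*0.006892] = 0.003213; exercise = 0.000000; V(1,0) = max -> 0.003213
  V(1,1) = exp(-r*dt) * [p*0.006892 + (1-p)*0.038301] = 0.021511; exercise = 0.000000; V(1,1) = max -> 0.021511
  V(0,0) = exp(-r*dt) * [p*0.003213 + (1-p)*0.021511] = 0.011732; exercise = 0.000000; V(0,0) = max -> 0.011732

Answer: Price = V(0,0) = 0.0117


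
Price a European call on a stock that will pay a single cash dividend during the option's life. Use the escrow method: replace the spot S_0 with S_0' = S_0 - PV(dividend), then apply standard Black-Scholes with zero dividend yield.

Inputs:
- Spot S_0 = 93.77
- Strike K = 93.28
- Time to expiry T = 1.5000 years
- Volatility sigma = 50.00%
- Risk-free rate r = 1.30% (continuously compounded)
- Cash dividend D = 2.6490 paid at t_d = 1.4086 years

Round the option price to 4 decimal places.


PV(D) = D * exp(-r * t_d) = 2.6490 * 0.98185484 = 2.60093348
S_0' = S_0 - PV(D) = 93.7700 - 2.60093348 = 91.16906652
d1 = (ln(S_0'/K) + (r + sigma^2/2)*T) / (sigma*sqrt(T)) = 0.30065026
d2 = d1 - sigma*sqrt(T) = -0.31172217
exp(-rT) = 0.98068890
N(d1) = 0.61815940; N(d2) = 0.37762584
C = S_0' * N(d1) - K * exp(-rT) * N(d2) = 91.16906652 * 0.61815940 - 93.2800 * 0.98068890 * 0.37762584 = 21.8123

Answer: Price = 21.8123


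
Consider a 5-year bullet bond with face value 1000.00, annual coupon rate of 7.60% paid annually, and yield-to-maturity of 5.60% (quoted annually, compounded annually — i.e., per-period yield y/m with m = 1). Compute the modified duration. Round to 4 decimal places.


Coupon per period c = face * coupon_rate / m = 76.000000
Periods per year m = 1; per-period yield y/m = 0.056000
Number of cashflows N = 5
Cashflows (t years, CF_t, discount factor 1/(1+y/m)^(m*t), PV):
  t = 1.0000: CF_t = 76.000000, DF = 0.946970, PV = 71.969697
  t = 2.0000: CF_t = 76.000000, DF = 0.896752, PV = 68.153122
  t = 3.0000: CF_t = 76.000000, DF = 0.849197, PV = 64.538941
  t = 4.0000: CF_t = 76.000000, DF = 0.804163, PV = 61.116422
  t = 5.0000: CF_t = 1076.000000, DF = 0.761518, PV = 819.393813
Price P = sum_t PV_t = 1085.171995
First compute Macaulay numerator sum_t t * PV_t:
  t * PV_t at t = 1.0000: 71.969697
  t * PV_t at t = 2.0000: 136.306244
  t * PV_t at t = 3.0000: 193.616824
  t * PV_t at t = 4.0000: 244.465687
  t * PV_t at t = 5.0000: 4096.969064
Macaulay duration D = 4743.327517 / 1085.171995 = 4.371038
Modified duration = D / (1 + y/m) = 4.371038 / (1 + 0.056000) = 4.139240

Answer: Modified duration = 4.1392


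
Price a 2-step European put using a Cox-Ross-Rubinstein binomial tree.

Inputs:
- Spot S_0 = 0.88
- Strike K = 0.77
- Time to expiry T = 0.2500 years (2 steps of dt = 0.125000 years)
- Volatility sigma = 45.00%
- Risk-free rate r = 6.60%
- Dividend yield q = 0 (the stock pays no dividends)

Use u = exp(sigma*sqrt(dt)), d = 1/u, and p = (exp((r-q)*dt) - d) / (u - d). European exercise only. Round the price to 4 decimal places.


Answer: Price = V(0,0) = 0.0337

Derivation:
dt = T/N = 0.125000
u = exp(sigma*sqrt(dt)) = 1.172454; d = 1/u = 0.852912
p = (exp((r-q)*dt) - d) / (u - d) = 0.486234
Discount per step: exp(-r*dt) = 0.991784
Stock lattice S(k, i) with i counting down-moves:
  k=0: S(0,0) = 0.8800
  k=1: S(1,0) = 1.0318; S(1,1) = 0.7506
  k=2: S(2,0) = 1.2097; S(2,1) = 0.8800; S(2,2) = 0.6402
Terminal payoffs V(N, i) = max(K - S_T, 0):
  V(2,0) = 0.000000; V(2,1) = 0.000000; V(2,2) = 0.129836
Backward induction: V(k, i) = exp(-r*dt) * [p * V(k+1, i) + (1-p) * V(k+1, i+1)].
  V(1,0) = exp(-r*dt) * [p*0.000000 + (1-p)*0.000000] = 0.000000
  V(1,1) = exp(-r*dt) * [p*0.000000 + (1-p)*0.129836] = 0.066157
  V(0,0) = exp(-r*dt) * [p*0.000000 + (1-p)*0.066157] = 0.033710


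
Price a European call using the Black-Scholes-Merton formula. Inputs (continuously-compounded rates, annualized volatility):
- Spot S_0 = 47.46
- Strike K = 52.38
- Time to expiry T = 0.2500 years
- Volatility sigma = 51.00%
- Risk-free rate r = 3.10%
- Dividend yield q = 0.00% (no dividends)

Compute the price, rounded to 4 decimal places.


d1 = (ln(S/K) + (r - q + 0.5*sigma^2) * T) / (sigma * sqrt(T)) = -0.22892191
d2 = d1 - sigma * sqrt(T) = -0.48392191
exp(-rT) = 0.99227995; exp(-qT) = 1.00000000
C = S_0 * exp(-qT) * N(d1) - K * exp(-rT) * N(d2)
N(d1) = 0.40946480; N(d2) = 0.31422064
C = 47.4600 * 1.00000000 * 0.40946480 - 52.3800 * 0.99227995 * 0.31422064 = 3.1014

Answer: Price = 3.1014


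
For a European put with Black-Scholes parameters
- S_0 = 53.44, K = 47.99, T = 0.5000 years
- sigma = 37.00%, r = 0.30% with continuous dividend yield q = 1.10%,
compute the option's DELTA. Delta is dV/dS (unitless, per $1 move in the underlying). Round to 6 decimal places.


d1 = 0.5266679354; d2 = 0.2650384263
phi(d1) = 0.3472785476; exp(-qT) = 0.9945150973; exp(-rT) = 0.9985011244
N(-d1) = 0.2992121031
Delta = -exp(-qT) * N(-d1) = -0.9945150973 * 0.2992121031 = -0.297571

Answer: Delta = -0.297571


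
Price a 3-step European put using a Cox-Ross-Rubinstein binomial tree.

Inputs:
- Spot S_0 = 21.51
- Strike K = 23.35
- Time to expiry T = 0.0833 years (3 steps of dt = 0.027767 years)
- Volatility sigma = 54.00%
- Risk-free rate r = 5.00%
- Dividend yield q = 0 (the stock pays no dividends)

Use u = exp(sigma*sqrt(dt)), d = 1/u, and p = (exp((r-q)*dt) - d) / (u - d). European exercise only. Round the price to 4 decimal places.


Answer: Price = V(0,0) = 2.3591

Derivation:
dt = T/N = 0.027767
u = exp(sigma*sqrt(dt)) = 1.094155; d = 1/u = 0.913948
p = (exp((r-q)*dt) - d) / (u - d) = 0.485229
Discount per step: exp(-r*dt) = 0.998613
Stock lattice S(k, i) with i counting down-moves:
  k=0: S(0,0) = 21.5100
  k=1: S(1,0) = 23.5353; S(1,1) = 19.6590
  k=2: S(2,0) = 25.7512; S(2,1) = 21.5100; S(2,2) = 17.9673
  k=3: S(3,0) = 28.1758; S(3,1) = 23.5353; S(3,2) = 19.6590; S(3,3) = 16.4212
Terminal payoffs V(N, i) = max(K - S_T, 0):
  V(3,0) = 0.000000; V(3,1) = 0.000000; V(3,2) = 3.690986; V(3,3) = 6.928820
Backward induction: V(k, i) = exp(-r*dt) * [p * V(k+1, i) + (1-p) * V(k+1, i+1)].
  V(2,0) = exp(-r*dt) * [p*0.000000 + (1-p)*0.000000] = 0.000000
  V(2,1) = exp(-r*dt) * [p*0.000000 + (1-p)*3.690986] = 1.897376
  V(2,2) = exp(-r*dt) * [p*3.690986 + (1-p)*6.928820] = 5.350296
  V(1,0) = exp(-r*dt) * [p*0.000000 + (1-p)*1.897376] = 0.975359
  V(1,1) = exp(-r*dt) * [p*1.897376 + (1-p)*5.350296] = 3.669740
  V(0,0) = exp(-r*dt) * [p*0.975359 + (1-p)*3.669740] = 2.359071


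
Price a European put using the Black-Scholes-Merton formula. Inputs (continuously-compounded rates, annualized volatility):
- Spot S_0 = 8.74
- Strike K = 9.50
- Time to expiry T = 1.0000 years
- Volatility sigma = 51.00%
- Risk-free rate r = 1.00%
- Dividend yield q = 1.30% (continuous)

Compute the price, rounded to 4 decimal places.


Answer: Price = 2.2293

Derivation:
d1 = (ln(S/K) + (r - q + 0.5*sigma^2) * T) / (sigma * sqrt(T)) = 0.08562430
d2 = d1 - sigma * sqrt(T) = -0.42437570
exp(-rT) = 0.99004983; exp(-qT) = 0.98708414
P = K * exp(-rT) * N(-d2) - S_0 * exp(-qT) * N(-d1)
N(-d1) = 0.46588254; N(-d2) = 0.66435408
P = 9.5000 * 0.99004983 * 0.66435408 - 8.7400 * 0.98708414 * 0.46588254 = 2.2293


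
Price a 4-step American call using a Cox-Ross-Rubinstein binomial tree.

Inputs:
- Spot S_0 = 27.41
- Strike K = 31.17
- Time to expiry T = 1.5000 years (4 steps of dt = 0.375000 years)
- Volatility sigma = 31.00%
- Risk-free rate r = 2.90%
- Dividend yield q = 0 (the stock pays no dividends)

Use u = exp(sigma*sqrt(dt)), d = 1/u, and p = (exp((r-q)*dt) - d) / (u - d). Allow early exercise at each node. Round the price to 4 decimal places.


dt = T/N = 0.375000
u = exp(sigma*sqrt(dt)) = 1.209051; d = 1/u = 0.827095
p = (exp((r-q)*dt) - d) / (u - d) = 0.481310
Discount per step: exp(-r*dt) = 0.989184
Stock lattice S(k, i) with i counting down-moves:
  k=0: S(0,0) = 27.4100
  k=1: S(1,0) = 33.1401; S(1,1) = 22.6707
  k=2: S(2,0) = 40.0680; S(2,1) = 27.4100; S(2,2) = 18.7508
  k=3: S(3,0) = 48.4443; S(3,1) = 33.1401; S(3,2) = 22.6707; S(3,3) = 15.5087
  k=4: S(4,0) = 58.5716; S(4,1) = 40.0680; S(4,2) = 27.4100; S(4,3) = 18.7508; S(4,4) = 12.8272
Terminal payoffs V(N, i) = max(S_T - K, 0):
  V(4,0) = 27.401588; V(4,1) = 8.898032; V(4,2) = 0.000000; V(4,3) = 0.000000; V(4,4) = 0.000000
Backward induction: V(k, i) = exp(-r*dt) * [p * V(k+1, i) + (1-p) * V(k+1, i+1)]; then take max(V_cont, immediate exercise) for American.
  V(3,0) = exp(-r*dt) * [p*27.401588 + (1-p)*8.898032] = 17.611417; exercise = 17.274280; V(3,0) = max -> 17.611417
  V(3,1) = exp(-r*dt) * [p*8.898032 + (1-p)*0.000000] = 4.236394; exercise = 1.970078; V(3,1) = max -> 4.236394
  V(3,2) = exp(-r*dt) * [p*0.000000 + (1-p)*0.000000] = 0.000000; exercise = 0.000000; V(3,2) = max -> 0.000000
  V(3,3) = exp(-r*dt) * [p*0.000000 + (1-p)*0.000000] = 0.000000; exercise = 0.000000; V(3,3) = max -> 0.000000
  V(2,0) = exp(-r*dt) * [p*17.611417 + (1-p)*4.236394] = 10.558482; exercise = 8.898032; V(2,0) = max -> 10.558482
  V(2,1) = exp(-r*dt) * [p*4.236394 + (1-p)*0.000000] = 2.016966; exercise = 0.000000; V(2,1) = max -> 2.016966
  V(2,2) = exp(-r*dt) * [p*0.000000 + (1-p)*0.000000] = 0.000000; exercise = 0.000000; V(2,2) = max -> 0.000000
  V(1,0) = exp(-r*dt) * [p*10.558482 + (1-p)*2.016966] = 6.061805; exercise = 1.970078; V(1,0) = max -> 6.061805
  V(1,1) = exp(-r*dt) * [p*2.016966 + (1-p)*0.000000] = 0.960287; exercise = 0.000000; V(1,1) = max -> 0.960287
  V(0,0) = exp(-r*dt) * [p*6.061805 + (1-p)*0.960287] = 3.378756; exercise = 0.000000; V(0,0) = max -> 3.378756

Answer: Price = V(0,0) = 3.3788


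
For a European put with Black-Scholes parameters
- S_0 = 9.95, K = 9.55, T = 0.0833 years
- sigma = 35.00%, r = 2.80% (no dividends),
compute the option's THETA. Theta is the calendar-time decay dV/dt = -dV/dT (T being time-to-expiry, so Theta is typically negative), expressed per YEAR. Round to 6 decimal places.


Answer: Theta = -2.051156

Derivation:
d1 = 0.4797841880; d2 = 0.3787681002
phi(d1) = 0.3555693517; exp(-qT) = 1.0000000000; exp(-rT) = 0.9976703179
Theta = -S*exp(-qT)*phi(d1)*sigma/(2*sqrt(T)) + r*K*exp(-rT)*N(-d2) - q*S*exp(-qT)*N(-d1)
N(-d1) = 0.3156904287; N(-d2) = 0.3524300389; sqrt(T) = 0.2886173938
Term 1 = -9.9500 * 1.0000000000 * 0.3555693517 * 0.3500 / (2 * 0.2886173938) = -2.1451760945
Term 2 = 0.0280 * 9.5500 * 0.9976703179 * 0.3524300389 = 0.0940202436
Term 3 = 0 (no dividend yield, q = 0)
Theta = -2.1451760945 + (0.0940202436) + (0.0000000000) = -2.051156


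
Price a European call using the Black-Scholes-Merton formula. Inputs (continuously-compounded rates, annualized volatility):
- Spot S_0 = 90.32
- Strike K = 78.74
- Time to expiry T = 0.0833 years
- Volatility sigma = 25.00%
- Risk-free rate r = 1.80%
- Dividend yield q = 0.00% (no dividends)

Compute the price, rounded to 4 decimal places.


Answer: Price = 11.7613

Derivation:
d1 = (ln(S/K) + (r - q + 0.5*sigma^2) * T) / (sigma * sqrt(T)) = 1.95844273
d2 = d1 - sigma * sqrt(T) = 1.88628838
exp(-rT) = 0.99850172; exp(-qT) = 1.00000000
C = S_0 * exp(-qT) * N(d1) - K * exp(-rT) * N(d2)
N(d1) = 0.97491096; N(d2) = 0.97037195
C = 90.3200 * 1.00000000 * 0.97491096 - 78.7400 * 0.99850172 * 0.97037195 = 11.7613


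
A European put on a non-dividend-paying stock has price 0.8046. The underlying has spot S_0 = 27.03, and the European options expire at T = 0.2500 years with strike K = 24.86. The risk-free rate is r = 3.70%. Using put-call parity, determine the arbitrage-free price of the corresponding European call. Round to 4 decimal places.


Answer: Call price = 3.2035

Derivation:
Put-call parity: C - P = S_0 * exp(-qT) - K * exp(-rT).
S_0 * exp(-qT) = 27.0300 * 1.00000000 = 27.03000000
K * exp(-rT) = 24.8600 * 0.99079265 = 24.63110527
C = P + S*exp(-qT) - K*exp(-rT)
C = 0.8046 + 27.03000000 - 24.63110527 = 3.2035


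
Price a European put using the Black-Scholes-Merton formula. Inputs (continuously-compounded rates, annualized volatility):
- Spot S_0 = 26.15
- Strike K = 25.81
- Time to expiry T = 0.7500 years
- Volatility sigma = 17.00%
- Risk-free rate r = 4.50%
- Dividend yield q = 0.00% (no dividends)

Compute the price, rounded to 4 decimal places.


d1 = (ln(S/K) + (r - q + 0.5*sigma^2) * T) / (sigma * sqrt(T)) = 0.39174694
d2 = d1 - sigma * sqrt(T) = 0.24452262
exp(-rT) = 0.96681318; exp(-qT) = 1.00000000
P = K * exp(-rT) * N(-d2) - S_0 * exp(-qT) * N(-d1)
N(-d1) = 0.34762260; N(-d2) = 0.40341304
P = 25.8100 * 0.96681318 * 0.40341304 - 26.1500 * 1.00000000 * 0.34762260 = 0.9762

Answer: Price = 0.9762


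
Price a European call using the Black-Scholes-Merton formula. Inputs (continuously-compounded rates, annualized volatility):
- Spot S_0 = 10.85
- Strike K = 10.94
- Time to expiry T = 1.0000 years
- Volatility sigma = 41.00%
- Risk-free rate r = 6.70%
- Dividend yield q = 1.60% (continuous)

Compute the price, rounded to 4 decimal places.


Answer: Price = 1.9305

Derivation:
d1 = (ln(S/K) + (r - q + 0.5*sigma^2) * T) / (sigma * sqrt(T)) = 0.30924215
d2 = d1 - sigma * sqrt(T) = -0.10075785
exp(-rT) = 0.93519520; exp(-qT) = 0.98412732
C = S_0 * exp(-qT) * N(d1) - K * exp(-rT) * N(d2)
N(d1) = 0.62143133; N(d2) = 0.45987135
C = 10.8500 * 0.98412732 * 0.62143133 - 10.9400 * 0.93519520 * 0.45987135 = 1.9305


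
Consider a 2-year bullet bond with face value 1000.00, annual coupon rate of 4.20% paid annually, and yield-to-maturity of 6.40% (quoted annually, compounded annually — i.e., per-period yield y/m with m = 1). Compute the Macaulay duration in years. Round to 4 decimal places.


Answer: Macaulay duration = 1.9589 years

Derivation:
Coupon per period c = face * coupon_rate / m = 42.000000
Periods per year m = 1; per-period yield y/m = 0.064000
Number of cashflows N = 2
Cashflows (t years, CF_t, discount factor 1/(1+y/m)^(m*t), PV):
  t = 1.0000: CF_t = 42.000000, DF = 0.939850, PV = 39.473684
  t = 2.0000: CF_t = 1042.000000, DF = 0.883317, PV = 920.416643
Price P = sum_t PV_t = 959.890327
Macaulay numerator sum_t t * PV_t:
  t * PV_t at t = 1.0000: 39.473684
  t * PV_t at t = 2.0000: 1840.833286
Macaulay duration D = (sum_t t * PV_t) / P = 1880.306970 / 959.890327 = 1.958877


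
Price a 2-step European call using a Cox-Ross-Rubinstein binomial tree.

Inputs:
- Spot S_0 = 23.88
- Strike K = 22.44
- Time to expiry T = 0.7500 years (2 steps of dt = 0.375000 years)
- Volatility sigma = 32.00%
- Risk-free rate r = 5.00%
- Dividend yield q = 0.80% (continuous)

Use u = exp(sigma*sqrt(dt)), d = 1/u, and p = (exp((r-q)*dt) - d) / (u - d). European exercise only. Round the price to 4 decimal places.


dt = T/N = 0.375000
u = exp(sigma*sqrt(dt)) = 1.216477; d = 1/u = 0.822046
p = (exp((r-q)*dt) - d) / (u - d) = 0.491413
Discount per step: exp(-r*dt) = 0.981425
Stock lattice S(k, i) with i counting down-moves:
  k=0: S(0,0) = 23.8800
  k=1: S(1,0) = 29.0495; S(1,1) = 19.6305
  k=2: S(2,0) = 35.3380; S(2,1) = 23.8800; S(2,2) = 16.1371
Terminal payoffs V(N, i) = max(S_T - K, 0):
  V(2,0) = 12.898027; V(2,1) = 1.440000; V(2,2) = 0.000000
Backward induction: V(k, i) = exp(-r*dt) * [p * V(k+1, i) + (1-p) * V(k+1, i+1)].
  V(1,0) = exp(-r*dt) * [p*12.898027 + (1-p)*1.440000] = 6.939289
  V(1,1) = exp(-r*dt) * [p*1.440000 + (1-p)*0.000000] = 0.694491
  V(0,0) = exp(-r*dt) * [p*6.939289 + (1-p)*0.694491] = 3.693364

Answer: Price = V(0,0) = 3.6934


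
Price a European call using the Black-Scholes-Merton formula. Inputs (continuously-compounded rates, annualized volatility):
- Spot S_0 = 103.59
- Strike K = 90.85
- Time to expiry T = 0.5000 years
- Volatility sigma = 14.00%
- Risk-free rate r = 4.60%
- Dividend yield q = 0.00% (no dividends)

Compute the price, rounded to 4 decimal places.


d1 = (ln(S/K) + (r - q + 0.5*sigma^2) * T) / (sigma * sqrt(T)) = 1.60746590
d2 = d1 - sigma * sqrt(T) = 1.50847095
exp(-rT) = 0.97726248; exp(-qT) = 1.00000000
C = S_0 * exp(-qT) * N(d1) - K * exp(-rT) * N(d2)
N(d1) = 0.94602390; N(d2) = 0.93428298
C = 103.5900 * 1.00000000 * 0.94602390 - 90.8500 * 0.97726248 * 0.93428298 = 15.0490

Answer: Price = 15.0490


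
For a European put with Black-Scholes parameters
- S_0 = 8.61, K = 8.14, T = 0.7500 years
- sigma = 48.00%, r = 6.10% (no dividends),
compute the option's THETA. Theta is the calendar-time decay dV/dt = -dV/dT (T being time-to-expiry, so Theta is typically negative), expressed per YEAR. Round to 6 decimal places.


d1 = 0.4529412417; d2 = 0.0372490479
phi(d1) = 0.3600485421; exp(-qT) = 1.0000000000; exp(-rT) = 0.9552807525
Theta = -S*exp(-qT)*phi(d1)*sigma/(2*sqrt(T)) + r*K*exp(-rT)*N(-d2) - q*S*exp(-qT)*N(-d1)
N(-d1) = 0.3252955263; N(-d2) = 0.4851432156; sqrt(T) = 0.8660254038
Term 1 = -8.6100 * 1.0000000000 * 0.3600485421 * 0.4800 / (2 * 0.8660254038) = -0.8591021743
Term 2 = 0.0610 * 8.1400 * 0.9552807525 * 0.4851432156 = 0.2301204580
Term 3 = 0 (no dividend yield, q = 0)
Theta = -0.8591021743 + (0.2301204580) + (0.0000000000) = -0.628982

Answer: Theta = -0.628982


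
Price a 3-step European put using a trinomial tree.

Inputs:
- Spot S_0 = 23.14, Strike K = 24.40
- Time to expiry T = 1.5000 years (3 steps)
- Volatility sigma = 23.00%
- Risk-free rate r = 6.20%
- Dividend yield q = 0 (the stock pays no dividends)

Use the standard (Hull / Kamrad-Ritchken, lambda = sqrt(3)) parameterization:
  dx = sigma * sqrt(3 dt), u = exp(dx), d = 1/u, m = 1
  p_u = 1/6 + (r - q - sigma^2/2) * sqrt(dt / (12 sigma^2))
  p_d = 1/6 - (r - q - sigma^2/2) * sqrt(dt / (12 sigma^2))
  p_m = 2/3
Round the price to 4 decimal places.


Answer: Price = V(0,0) = 2.0772

Derivation:
dt = T/N = 0.500000; dx = sigma*sqrt(3*dt) = 0.281691
u = exp(dx) = 1.325370; d = 1/u = 0.754507
p_u = 0.198217, p_m = 0.666667, p_d = 0.135116
Discount per step: exp(-r*dt) = 0.969476
Stock lattice S(k, j) with j the centered position index:
  k=0: S(0,+0) = 23.1400
  k=1: S(1,-1) = 17.4593; S(1,+0) = 23.1400; S(1,+1) = 30.6691
  k=2: S(2,-2) = 13.1731; S(2,-1) = 17.4593; S(2,+0) = 23.1400; S(2,+1) = 30.6691; S(2,+2) = 40.6478
  k=3: S(3,-3) = 9.9392; S(3,-2) = 13.1731; S(3,-1) = 17.4593; S(3,+0) = 23.1400; S(3,+1) = 30.6691; S(3,+2) = 40.6478; S(3,+3) = 53.8734
Terminal payoffs V(N, j) = max(K - S_T, 0):
  V(3,-3) = 14.460778; V(3,-2) = 11.226858; V(3,-1) = 6.940718; V(3,+0) = 1.260000; V(3,+1) = 0.000000; V(3,+2) = 0.000000; V(3,+3) = 0.000000
Backward induction: V(k, j) = exp(-r*dt) * [p_u * V(k+1, j+1) + p_m * V(k+1, j) + p_d * V(k+1, j-1)]
  V(2,-2) = exp(-r*dt) * [p_u*6.940718 + p_m*11.226858 + p_d*14.460778] = 10.484128
  V(2,-1) = exp(-r*dt) * [p_u*1.260000 + p_m*6.940718 + p_d*11.226858] = 6.198661
  V(2,+0) = exp(-r*dt) * [p_u*0.000000 + p_m*1.260000 + p_d*6.940718] = 1.723537
  V(2,+1) = exp(-r*dt) * [p_u*0.000000 + p_m*0.000000 + p_d*1.260000] = 0.165050
  V(2,+2) = exp(-r*dt) * [p_u*0.000000 + p_m*0.000000 + p_d*0.000000] = 0.000000
  V(1,-1) = exp(-r*dt) * [p_u*1.723537 + p_m*6.198661 + p_d*10.484128] = 5.710842
  V(1,+0) = exp(-r*dt) * [p_u*0.165050 + p_m*1.723537 + p_d*6.198661] = 1.957642
  V(1,+1) = exp(-r*dt) * [p_u*0.000000 + p_m*0.165050 + p_d*1.723537] = 0.332444
  V(0,+0) = exp(-r*dt) * [p_u*0.332444 + p_m*1.957642 + p_d*5.710842] = 2.077216


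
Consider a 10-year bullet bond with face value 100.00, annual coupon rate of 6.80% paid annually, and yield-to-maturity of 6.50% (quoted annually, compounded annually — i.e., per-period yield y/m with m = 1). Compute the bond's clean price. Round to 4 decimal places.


Coupon per period c = face * coupon_rate / m = 6.800000
Periods per year m = 1; per-period yield y/m = 0.065000
Number of cashflows N = 10
Cashflows (t years, CF_t, discount factor 1/(1+y/m)^(m*t), PV):
  t = 1.0000: CF_t = 6.800000, DF = 0.938967, PV = 6.384977
  t = 2.0000: CF_t = 6.800000, DF = 0.881659, PV = 5.995283
  t = 3.0000: CF_t = 6.800000, DF = 0.827849, PV = 5.629374
  t = 4.0000: CF_t = 6.800000, DF = 0.777323, PV = 5.285797
  t = 5.0000: CF_t = 6.800000, DF = 0.729881, PV = 4.963190
  t = 6.0000: CF_t = 6.800000, DF = 0.685334, PV = 4.660272
  t = 7.0000: CF_t = 6.800000, DF = 0.643506, PV = 4.375842
  t = 8.0000: CF_t = 6.800000, DF = 0.604231, PV = 4.108772
  t = 9.0000: CF_t = 6.800000, DF = 0.567353, PV = 3.858002
  t = 10.0000: CF_t = 106.800000, DF = 0.532726, PV = 56.895141
Price P = sum_t PV_t = 102.156649

Answer: Price = 102.1566


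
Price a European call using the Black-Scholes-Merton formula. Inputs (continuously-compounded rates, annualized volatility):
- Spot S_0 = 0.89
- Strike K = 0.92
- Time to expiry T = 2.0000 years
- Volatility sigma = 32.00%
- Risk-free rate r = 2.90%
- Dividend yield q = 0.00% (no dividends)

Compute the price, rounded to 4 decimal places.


d1 = (ln(S/K) + (r - q + 0.5*sigma^2) * T) / (sigma * sqrt(T)) = 0.28118055
d2 = d1 - sigma * sqrt(T) = -0.17136779
exp(-rT) = 0.94364995; exp(-qT) = 1.00000000
C = S_0 * exp(-qT) * N(d1) - K * exp(-rT) * N(d2)
N(d1) = 0.61071404; N(d2) = 0.43196729
C = 0.8900 * 1.00000000 * 0.61071404 - 0.9200 * 0.94364995 * 0.43196729 = 0.1685

Answer: Price = 0.1685


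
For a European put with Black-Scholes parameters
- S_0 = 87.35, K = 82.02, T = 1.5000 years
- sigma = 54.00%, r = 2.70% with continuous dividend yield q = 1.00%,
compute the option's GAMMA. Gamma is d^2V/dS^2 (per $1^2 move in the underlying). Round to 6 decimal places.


d1 = 0.4644352254; d2 = -0.1969270052
phi(d1) = 0.3581553055; exp(-qT) = 0.9851119396; exp(-rT) = 0.9603091645
Gamma = exp(-qT) * phi(d1) / (S * sigma * sqrt(T)) = 0.9851119396 * 0.3581553055 / (87.3500 * 0.5400 * 1.2247448714) = 0.006107

Answer: Gamma = 0.006107


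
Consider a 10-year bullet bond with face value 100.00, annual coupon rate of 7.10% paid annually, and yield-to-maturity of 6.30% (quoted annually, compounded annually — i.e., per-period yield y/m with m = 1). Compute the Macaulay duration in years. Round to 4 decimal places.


Answer: Macaulay duration = 7.5648 years

Derivation:
Coupon per period c = face * coupon_rate / m = 7.100000
Periods per year m = 1; per-period yield y/m = 0.063000
Number of cashflows N = 10
Cashflows (t years, CF_t, discount factor 1/(1+y/m)^(m*t), PV):
  t = 1.0000: CF_t = 7.100000, DF = 0.940734, PV = 6.679210
  t = 2.0000: CF_t = 7.100000, DF = 0.884980, PV = 6.283358
  t = 3.0000: CF_t = 7.100000, DF = 0.832531, PV = 5.910967
  t = 4.0000: CF_t = 7.100000, DF = 0.783190, PV = 5.560647
  t = 5.0000: CF_t = 7.100000, DF = 0.736773, PV = 5.231088
  t = 6.0000: CF_t = 7.100000, DF = 0.693107, PV = 4.921061
  t = 7.0000: CF_t = 7.100000, DF = 0.652029, PV = 4.629408
  t = 8.0000: CF_t = 7.100000, DF = 0.613386, PV = 4.355041
  t = 9.0000: CF_t = 7.100000, DF = 0.577033, PV = 4.096934
  t = 10.0000: CF_t = 107.100000, DF = 0.542834, PV = 58.137563
Price P = sum_t PV_t = 105.805278
Macaulay numerator sum_t t * PV_t:
  t * PV_t at t = 1.0000: 6.679210
  t * PV_t at t = 2.0000: 12.566716
  t * PV_t at t = 3.0000: 17.732902
  t * PV_t at t = 4.0000: 22.242586
  t * PV_t at t = 5.0000: 26.155440
  t * PV_t at t = 6.0000: 29.526367
  t * PV_t at t = 7.0000: 32.405859
  t * PV_t at t = 8.0000: 34.840327
  t * PV_t at t = 9.0000: 36.872406
  t * PV_t at t = 10.0000: 581.375633
Macaulay duration D = (sum_t t * PV_t) / P = 800.397446 / 105.805278 = 7.564816


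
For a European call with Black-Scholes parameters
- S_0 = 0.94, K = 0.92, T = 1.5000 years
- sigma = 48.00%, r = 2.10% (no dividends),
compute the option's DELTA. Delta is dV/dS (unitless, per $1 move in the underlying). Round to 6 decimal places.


Answer: Delta = 0.649549

Derivation:
d1 = 0.3841041552; d2 = -0.2037733830
phi(d1) = 0.3705723657; exp(-qT) = 1.0000000000; exp(-rT) = 0.9689909565
N(d1) = 0.6495493741
Delta = exp(-qT) * N(d1) = 1.0000000000 * 0.6495493741 = 0.649549


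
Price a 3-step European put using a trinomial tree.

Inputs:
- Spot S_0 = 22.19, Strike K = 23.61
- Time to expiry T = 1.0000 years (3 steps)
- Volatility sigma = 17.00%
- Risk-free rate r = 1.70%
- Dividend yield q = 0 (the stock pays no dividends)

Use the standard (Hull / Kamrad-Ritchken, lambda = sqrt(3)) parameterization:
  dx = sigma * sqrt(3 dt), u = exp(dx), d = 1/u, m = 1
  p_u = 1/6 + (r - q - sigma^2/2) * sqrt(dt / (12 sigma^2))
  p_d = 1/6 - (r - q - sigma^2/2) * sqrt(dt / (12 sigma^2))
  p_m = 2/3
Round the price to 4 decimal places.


dt = T/N = 0.333333; dx = sigma*sqrt(3*dt) = 0.170000
u = exp(dx) = 1.185305; d = 1/u = 0.843665
p_u = 0.169167, p_m = 0.666667, p_d = 0.164167
Discount per step: exp(-r*dt) = 0.994349
Stock lattice S(k, j) with j the centered position index:
  k=0: S(0,+0) = 22.1900
  k=1: S(1,-1) = 18.7209; S(1,+0) = 22.1900; S(1,+1) = 26.3019
  k=2: S(2,-2) = 15.7942; S(2,-1) = 18.7209; S(2,+0) = 22.1900; S(2,+1) = 26.3019; S(2,+2) = 31.1758
  k=3: S(3,-3) = 13.3250; S(3,-2) = 15.7942; S(3,-1) = 18.7209; S(3,+0) = 22.1900; S(3,+1) = 26.3019; S(3,+2) = 31.1758; S(3,+3) = 36.9528
Terminal payoffs V(N, j) = max(K - S_T, 0):
  V(3,-3) = 10.285003; V(3,-2) = 7.815817; V(3,-1) = 4.889078; V(3,+0) = 1.420000; V(3,+1) = 0.000000; V(3,+2) = 0.000000; V(3,+3) = 0.000000
Backward induction: V(k, j) = exp(-r*dt) * [p_u * V(k+1, j+1) + p_m * V(k+1, j) + p_d * V(k+1, j-1)]
  V(2,-2) = exp(-r*dt) * [p_u*4.889078 + p_m*7.815817 + p_d*10.285003] = 7.682411
  V(2,-1) = exp(-r*dt) * [p_u*1.420000 + p_m*4.889078 + p_d*7.815817] = 4.755673
  V(2,+0) = exp(-r*dt) * [p_u*0.000000 + p_m*1.420000 + p_d*4.889078] = 1.739406
  V(2,+1) = exp(-r*dt) * [p_u*0.000000 + p_m*0.000000 + p_d*1.420000] = 0.231799
  V(2,+2) = exp(-r*dt) * [p_u*0.000000 + p_m*0.000000 + p_d*0.000000] = 0.000000
  V(1,-1) = exp(-r*dt) * [p_u*1.739406 + p_m*4.755673 + p_d*7.682411] = 4.699190
  V(1,+0) = exp(-r*dt) * [p_u*0.231799 + p_m*1.739406 + p_d*4.755673] = 1.968354
  V(1,+1) = exp(-r*dt) * [p_u*0.000000 + p_m*0.231799 + p_d*1.739406] = 0.437599
  V(0,+0) = exp(-r*dt) * [p_u*0.437599 + p_m*1.968354 + p_d*4.699190] = 2.145521

Answer: Price = V(0,0) = 2.1455


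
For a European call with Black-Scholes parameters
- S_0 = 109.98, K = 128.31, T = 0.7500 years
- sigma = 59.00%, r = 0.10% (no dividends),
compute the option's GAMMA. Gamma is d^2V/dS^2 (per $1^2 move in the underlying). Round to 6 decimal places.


d1 = -0.0447459764; d2 = -0.5557009646
phi(d1) = 0.3985430986; exp(-qT) = 1.0000000000; exp(-rT) = 0.9992502812
Gamma = exp(-qT) * phi(d1) / (S * sigma * sqrt(T)) = 1.0000000000 * 0.3985430986 / (109.9800 * 0.5900 * 0.8660254038) = 0.007092

Answer: Gamma = 0.007092


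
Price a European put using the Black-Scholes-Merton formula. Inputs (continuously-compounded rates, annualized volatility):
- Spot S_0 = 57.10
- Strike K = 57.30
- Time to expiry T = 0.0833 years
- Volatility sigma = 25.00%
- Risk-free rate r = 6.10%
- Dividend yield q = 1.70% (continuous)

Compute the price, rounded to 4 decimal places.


d1 = (ln(S/K) + (r - q + 0.5*sigma^2) * T) / (sigma * sqrt(T)) = 0.03841512
d2 = d1 - sigma * sqrt(T) = -0.03373923
exp(-rT) = 0.99493159; exp(-qT) = 0.99858490
P = K * exp(-rT) * N(-d2) - S_0 * exp(-qT) * N(-d1)
N(-d1) = 0.48467835; N(-d2) = 0.51345745
P = 57.3000 * 0.99493159 * 0.51345745 - 57.1000 * 0.99858490 * 0.48467835 = 1.6360

Answer: Price = 1.6360


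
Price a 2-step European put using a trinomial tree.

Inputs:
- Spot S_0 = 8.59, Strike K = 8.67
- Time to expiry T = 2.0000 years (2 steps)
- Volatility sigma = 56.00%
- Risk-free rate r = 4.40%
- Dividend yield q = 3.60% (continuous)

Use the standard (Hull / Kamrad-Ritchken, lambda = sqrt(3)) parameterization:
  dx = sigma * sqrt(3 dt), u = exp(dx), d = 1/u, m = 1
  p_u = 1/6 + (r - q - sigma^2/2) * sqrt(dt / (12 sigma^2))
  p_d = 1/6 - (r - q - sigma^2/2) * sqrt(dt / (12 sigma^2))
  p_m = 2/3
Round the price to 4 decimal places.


Answer: Price = V(0,0) = 2.0478

Derivation:
dt = T/N = 1.000000; dx = sigma*sqrt(3*dt) = 0.969948
u = exp(dx) = 2.637808; d = 1/u = 0.379103
p_u = 0.089962, p_m = 0.666667, p_d = 0.243372
Discount per step: exp(-r*dt) = 0.956954
Stock lattice S(k, j) with j the centered position index:
  k=0: S(0,+0) = 8.5900
  k=1: S(1,-1) = 3.2565; S(1,+0) = 8.5900; S(1,+1) = 22.6588
  k=2: S(2,-2) = 1.2345; S(2,-1) = 3.2565; S(2,+0) = 8.5900; S(2,+1) = 22.6588; S(2,+2) = 59.7695
Terminal payoffs V(N, j) = max(K - S_T, 0):
  V(2,-2) = 7.435456; V(2,-1) = 5.413509; V(2,+0) = 0.080000; V(2,+1) = 0.000000; V(2,+2) = 0.000000
Backward induction: V(k, j) = exp(-r*dt) * [p_u * V(k+1, j+1) + p_m * V(k+1, j) + p_d * V(k+1, j-1)]
  V(1,-1) = exp(-r*dt) * [p_u*0.080000 + p_m*5.413509 + p_d*7.435456] = 5.192224
  V(1,+0) = exp(-r*dt) * [p_u*0.000000 + p_m*0.080000 + p_d*5.413509] = 1.311820
  V(1,+1) = exp(-r*dt) * [p_u*0.000000 + p_m*0.000000 + p_d*0.080000] = 0.018632
  V(0,+0) = exp(-r*dt) * [p_u*0.018632 + p_m*1.311820 + p_d*5.192224] = 2.047751


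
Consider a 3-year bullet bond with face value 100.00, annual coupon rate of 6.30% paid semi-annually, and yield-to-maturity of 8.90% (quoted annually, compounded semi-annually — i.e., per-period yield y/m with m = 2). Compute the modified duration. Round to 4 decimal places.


Coupon per period c = face * coupon_rate / m = 3.150000
Periods per year m = 2; per-period yield y/m = 0.044500
Number of cashflows N = 6
Cashflows (t years, CF_t, discount factor 1/(1+y/m)^(m*t), PV):
  t = 0.5000: CF_t = 3.150000, DF = 0.957396, PV = 3.015797
  t = 1.0000: CF_t = 3.150000, DF = 0.916607, PV = 2.887312
  t = 1.5000: CF_t = 3.150000, DF = 0.877556, PV = 2.764300
  t = 2.0000: CF_t = 3.150000, DF = 0.840168, PV = 2.646530
  t = 2.5000: CF_t = 3.150000, DF = 0.804374, PV = 2.533777
  t = 3.0000: CF_t = 103.150000, DF = 0.770104, PV = 79.436219
Price P = sum_t PV_t = 93.283935
First compute Macaulay numerator sum_t t * PV_t:
  t * PV_t at t = 0.5000: 1.507899
  t * PV_t at t = 1.0000: 2.887312
  t * PV_t at t = 1.5000: 4.146450
  t * PV_t at t = 2.0000: 5.293059
  t * PV_t at t = 2.5000: 6.334442
  t * PV_t at t = 3.0000: 238.308658
Macaulay duration D = 258.477820 / 93.283935 = 2.770872
Modified duration = D / (1 + y/m) = 2.770872 / (1 + 0.044500) = 2.652821

Answer: Modified duration = 2.6528


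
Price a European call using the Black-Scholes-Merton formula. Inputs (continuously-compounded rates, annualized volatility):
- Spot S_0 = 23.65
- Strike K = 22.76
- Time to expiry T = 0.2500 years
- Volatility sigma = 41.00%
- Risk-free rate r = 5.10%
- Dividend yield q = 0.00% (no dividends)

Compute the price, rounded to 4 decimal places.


d1 = (ln(S/K) + (r - q + 0.5*sigma^2) * T) / (sigma * sqrt(T)) = 0.35180978
d2 = d1 - sigma * sqrt(T) = 0.14680978
exp(-rT) = 0.98733094; exp(-qT) = 1.00000000
C = S_0 * exp(-qT) * N(d1) - K * exp(-rT) * N(d2)
N(d1) = 0.63750954; N(d2) = 0.55835892
C = 23.6500 * 1.00000000 * 0.63750954 - 22.7600 * 0.98733094 * 0.55835892 = 2.5299

Answer: Price = 2.5299


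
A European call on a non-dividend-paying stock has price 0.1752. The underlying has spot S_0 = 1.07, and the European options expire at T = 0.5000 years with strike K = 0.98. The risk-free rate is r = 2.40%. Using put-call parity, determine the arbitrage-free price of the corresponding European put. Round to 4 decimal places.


Put-call parity: C - P = S_0 * exp(-qT) - K * exp(-rT).
S_0 * exp(-qT) = 1.0700 * 1.00000000 = 1.07000000
K * exp(-rT) = 0.9800 * 0.98807171 = 0.96831028
P = C - S*exp(-qT) + K*exp(-rT)
P = 0.1752 - 1.07000000 + 0.96831028 = 0.0735

Answer: Put price = 0.0735


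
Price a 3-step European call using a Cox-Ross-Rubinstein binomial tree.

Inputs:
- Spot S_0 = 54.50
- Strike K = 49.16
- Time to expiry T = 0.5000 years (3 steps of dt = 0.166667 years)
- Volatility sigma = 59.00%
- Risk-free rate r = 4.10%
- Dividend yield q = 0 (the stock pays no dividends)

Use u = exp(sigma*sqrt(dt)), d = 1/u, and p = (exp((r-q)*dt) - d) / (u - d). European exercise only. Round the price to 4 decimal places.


Answer: Price = V(0,0) = 12.4700

Derivation:
dt = T/N = 0.166667
u = exp(sigma*sqrt(dt)) = 1.272351; d = 1/u = 0.785947
p = (exp((r-q)*dt) - d) / (u - d) = 0.454170
Discount per step: exp(-r*dt) = 0.993190
Stock lattice S(k, i) with i counting down-moves:
  k=0: S(0,0) = 54.5000
  k=1: S(1,0) = 69.3431; S(1,1) = 42.8341
  k=2: S(2,0) = 88.2288; S(2,1) = 54.5000; S(2,2) = 33.6653
  k=3: S(3,0) = 112.2580; S(3,1) = 69.3431; S(3,2) = 42.8341; S(3,3) = 26.4591
Terminal payoffs V(N, i) = max(S_T - K, 0):
  V(3,0) = 63.098043; V(3,1) = 20.183138; V(3,2) = 0.000000; V(3,3) = 0.000000
Backward induction: V(k, i) = exp(-r*dt) * [p * V(k+1, i) + (1-p) * V(k+1, i+1)].
  V(2,0) = exp(-r*dt) * [p*63.098043 + (1-p)*20.183138] = 39.403603
  V(2,1) = exp(-r*dt) * [p*20.183138 + (1-p)*0.000000] = 9.104143
  V(2,2) = exp(-r*dt) * [p*0.000000 + (1-p)*0.000000] = 0.000000
  V(1,0) = exp(-r*dt) * [p*39.403603 + (1-p)*9.104143] = 22.709523
  V(1,1) = exp(-r*dt) * [p*9.104143 + (1-p)*0.000000] = 4.106667
  V(0,0) = exp(-r*dt) * [p*22.709523 + (1-p)*4.106667] = 12.470015


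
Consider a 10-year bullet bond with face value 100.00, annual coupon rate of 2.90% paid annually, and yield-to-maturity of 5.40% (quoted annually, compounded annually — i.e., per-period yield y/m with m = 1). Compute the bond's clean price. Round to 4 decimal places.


Coupon per period c = face * coupon_rate / m = 2.900000
Periods per year m = 1; per-period yield y/m = 0.054000
Number of cashflows N = 10
Cashflows (t years, CF_t, discount factor 1/(1+y/m)^(m*t), PV):
  t = 1.0000: CF_t = 2.900000, DF = 0.948767, PV = 2.751423
  t = 2.0000: CF_t = 2.900000, DF = 0.900158, PV = 2.610458
  t = 3.0000: CF_t = 2.900000, DF = 0.854040, PV = 2.476716
  t = 4.0000: CF_t = 2.900000, DF = 0.810285, PV = 2.349825
  t = 5.0000: CF_t = 2.900000, DF = 0.768771, PV = 2.229436
  t = 6.0000: CF_t = 2.900000, DF = 0.729384, PV = 2.115214
  t = 7.0000: CF_t = 2.900000, DF = 0.692015, PV = 2.006844
  t = 8.0000: CF_t = 2.900000, DF = 0.656561, PV = 1.904027
  t = 9.0000: CF_t = 2.900000, DF = 0.622923, PV = 1.806477
  t = 10.0000: CF_t = 102.900000, DF = 0.591009, PV = 60.814798
Price P = sum_t PV_t = 81.065219

Answer: Price = 81.0652


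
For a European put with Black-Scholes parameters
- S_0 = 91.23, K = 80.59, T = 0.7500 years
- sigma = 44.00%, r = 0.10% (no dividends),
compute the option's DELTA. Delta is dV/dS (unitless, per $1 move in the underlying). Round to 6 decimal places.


Answer: Delta = -0.302252

Derivation:
d1 = 0.5179336257; d2 = 0.1368824480
phi(d1) = 0.3488664295; exp(-qT) = 1.0000000000; exp(-rT) = 0.9992502812
N(-d1) = 0.3022522900
Delta = -exp(-qT) * N(-d1) = -1.0000000000 * 0.3022522900 = -0.302252


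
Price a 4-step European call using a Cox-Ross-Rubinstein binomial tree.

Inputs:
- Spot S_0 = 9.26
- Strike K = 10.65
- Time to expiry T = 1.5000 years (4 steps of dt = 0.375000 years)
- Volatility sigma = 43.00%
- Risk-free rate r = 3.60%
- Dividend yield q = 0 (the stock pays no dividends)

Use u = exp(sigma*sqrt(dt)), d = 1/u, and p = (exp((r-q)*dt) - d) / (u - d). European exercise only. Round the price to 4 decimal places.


dt = T/N = 0.375000
u = exp(sigma*sqrt(dt)) = 1.301243; d = 1/u = 0.768496
p = (exp((r-q)*dt) - d) / (u - d) = 0.460060
Discount per step: exp(-r*dt) = 0.986591
Stock lattice S(k, i) with i counting down-moves:
  k=0: S(0,0) = 9.2600
  k=1: S(1,0) = 12.0495; S(1,1) = 7.1163
  k=2: S(2,0) = 15.6793; S(2,1) = 9.2600; S(2,2) = 5.4688
  k=3: S(3,0) = 20.4026; S(3,1) = 12.0495; S(3,2) = 7.1163; S(3,3) = 4.2028
  k=4: S(4,0) = 26.5488; S(4,1) = 15.6793; S(4,2) = 9.2600; S(4,3) = 5.4688; S(4,4) = 3.2298
Terminal payoffs V(N, i) = max(S_T - K, 0):
  V(4,0) = 15.898802; V(4,1) = 5.029347; V(4,2) = 0.000000; V(4,3) = 0.000000; V(4,4) = 0.000000
Backward induction: V(k, i) = exp(-r*dt) * [p * V(k+1, i) + (1-p) * V(k+1, i+1)].
  V(3,0) = exp(-r*dt) * [p*15.898802 + (1-p)*5.029347] = 9.895453
  V(3,1) = exp(-r*dt) * [p*5.029347 + (1-p)*0.000000] = 2.282774
  V(3,2) = exp(-r*dt) * [p*0.000000 + (1-p)*0.000000] = 0.000000
  V(3,3) = exp(-r*dt) * [p*0.000000 + (1-p)*0.000000] = 0.000000
  V(2,0) = exp(-r*dt) * [p*9.895453 + (1-p)*2.282774] = 5.707489
  V(2,1) = exp(-r*dt) * [p*2.282774 + (1-p)*0.000000] = 1.036130
  V(2,2) = exp(-r*dt) * [p*0.000000 + (1-p)*0.000000] = 0.000000
  V(1,0) = exp(-r*dt) * [p*5.707489 + (1-p)*1.036130] = 3.142523
  V(1,1) = exp(-r*dt) * [p*1.036130 + (1-p)*0.000000] = 0.470290
  V(0,0) = exp(-r*dt) * [p*3.142523 + (1-p)*0.470290] = 1.676886

Answer: Price = V(0,0) = 1.6769


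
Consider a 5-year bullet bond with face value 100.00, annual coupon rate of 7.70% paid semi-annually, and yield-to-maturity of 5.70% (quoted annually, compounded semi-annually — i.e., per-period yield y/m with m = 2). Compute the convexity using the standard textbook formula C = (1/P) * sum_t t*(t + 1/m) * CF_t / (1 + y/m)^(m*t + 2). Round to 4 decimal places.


Coupon per period c = face * coupon_rate / m = 3.850000
Periods per year m = 2; per-period yield y/m = 0.028500
Number of cashflows N = 10
Cashflows (t years, CF_t, discount factor 1/(1+y/m)^(m*t), PV):
  t = 0.5000: CF_t = 3.850000, DF = 0.972290, PV = 3.743316
  t = 1.0000: CF_t = 3.850000, DF = 0.945347, PV = 3.639587
  t = 1.5000: CF_t = 3.850000, DF = 0.919152, PV = 3.538733
  t = 2.0000: CF_t = 3.850000, DF = 0.893682, PV = 3.440674
  t = 2.5000: CF_t = 3.850000, DF = 0.868917, PV = 3.345332
  t = 3.0000: CF_t = 3.850000, DF = 0.844840, PV = 3.252632
  t = 3.5000: CF_t = 3.850000, DF = 0.821429, PV = 3.162501
  t = 4.0000: CF_t = 3.850000, DF = 0.798667, PV = 3.074867
  t = 4.5000: CF_t = 3.850000, DF = 0.776536, PV = 2.989662
  t = 5.0000: CF_t = 103.850000, DF = 0.755018, PV = 78.408571
Price P = sum_t PV_t = 108.595876
Convexity numerator sum_t t*(t + 1/m) * CF_t / (1+y/m)^(m*t + 2):
  t = 0.5000: term = 1.769367
  t = 1.0000: term = 5.161011
  t = 1.5000: term = 10.035997
  t = 2.0000: term = 16.263161
  t = 2.5000: term = 23.718757
  t = 3.0000: term = 32.286105
  t = 3.5000: term = 41.855265
  t = 4.0000: term = 52.322715
  t = 4.5000: term = 63.591049
  t = 5.0000: term = 2038.391700
Convexity = (1/P) * sum = 2285.395128 / 108.595876 = 21.044953

Answer: Convexity = 21.0450
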